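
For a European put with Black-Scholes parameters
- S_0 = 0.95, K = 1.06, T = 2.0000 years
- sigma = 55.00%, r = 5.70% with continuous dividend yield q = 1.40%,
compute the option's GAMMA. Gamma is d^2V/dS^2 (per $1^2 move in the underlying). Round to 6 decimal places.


d1 = 0.3586160148; d2 = -0.4192014445
phi(d1) = 0.3740965887; exp(-qT) = 0.9723883668; exp(-rT) = 0.8922579559
Gamma = exp(-qT) * phi(d1) / (S * sigma * sqrt(T)) = 0.9723883668 * 0.3740965887 / (0.9500 * 0.5500 * 1.4142135624) = 0.492291

Answer: Gamma = 0.492291


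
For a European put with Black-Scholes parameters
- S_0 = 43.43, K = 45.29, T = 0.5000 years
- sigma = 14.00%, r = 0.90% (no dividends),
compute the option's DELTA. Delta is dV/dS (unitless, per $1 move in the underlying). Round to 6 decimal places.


Answer: Delta = -0.628794

Derivation:
d1 = -0.3286613229; d2 = -0.4276562723
phi(d1) = 0.3779672733; exp(-qT) = 1.0000000000; exp(-rT) = 0.9955101098
N(-d1) = 0.6287941543
Delta = -exp(-qT) * N(-d1) = -1.0000000000 * 0.6287941543 = -0.628794


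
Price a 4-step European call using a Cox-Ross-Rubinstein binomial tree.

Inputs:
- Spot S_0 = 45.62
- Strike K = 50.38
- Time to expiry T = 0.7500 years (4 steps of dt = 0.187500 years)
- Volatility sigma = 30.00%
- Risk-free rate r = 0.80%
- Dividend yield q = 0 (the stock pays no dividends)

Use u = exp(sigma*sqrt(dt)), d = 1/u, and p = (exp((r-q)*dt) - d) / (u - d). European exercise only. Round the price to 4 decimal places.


dt = T/N = 0.187500
u = exp(sigma*sqrt(dt)) = 1.138719; d = 1/u = 0.878180
p = (exp((r-q)*dt) - d) / (u - d) = 0.473331
Discount per step: exp(-r*dt) = 0.998501
Stock lattice S(k, i) with i counting down-moves:
  k=0: S(0,0) = 45.6200
  k=1: S(1,0) = 51.9484; S(1,1) = 40.0626
  k=2: S(2,0) = 59.1546; S(2,1) = 45.6200; S(2,2) = 35.1821
  k=3: S(3,0) = 67.3604; S(3,1) = 51.9484; S(3,2) = 40.0626; S(3,3) = 30.8962
  k=4: S(4,0) = 76.7046; S(4,1) = 59.1546; S(4,2) = 45.6200; S(4,3) = 35.1821; S(4,4) = 27.1325
Terminal payoffs V(N, i) = max(S_T - K, 0):
  V(4,0) = 26.324583; V(4,1) = 8.774569; V(4,2) = 0.000000; V(4,3) = 0.000000; V(4,4) = 0.000000
Backward induction: V(k, i) = exp(-r*dt) * [p * V(k+1, i) + (1-p) * V(k+1, i+1)].
  V(3,0) = exp(-r*dt) * [p*26.324583 + (1-p)*8.774569] = 17.055936
  V(3,1) = exp(-r*dt) * [p*8.774569 + (1-p)*0.000000] = 4.147053
  V(3,2) = exp(-r*dt) * [p*0.000000 + (1-p)*0.000000] = 0.000000
  V(3,3) = exp(-r*dt) * [p*0.000000 + (1-p)*0.000000] = 0.000000
  V(2,0) = exp(-r*dt) * [p*17.055936 + (1-p)*4.147053] = 10.241856
  V(2,1) = exp(-r*dt) * [p*4.147053 + (1-p)*0.000000] = 1.959987
  V(2,2) = exp(-r*dt) * [p*0.000000 + (1-p)*0.000000] = 0.000000
  V(1,0) = exp(-r*dt) * [p*10.241856 + (1-p)*1.959987] = 5.871241
  V(1,1) = exp(-r*dt) * [p*1.959987 + (1-p)*0.000000] = 0.926333
  V(0,0) = exp(-r*dt) * [p*5.871241 + (1-p)*0.926333] = 3.262016

Answer: Price = V(0,0) = 3.2620


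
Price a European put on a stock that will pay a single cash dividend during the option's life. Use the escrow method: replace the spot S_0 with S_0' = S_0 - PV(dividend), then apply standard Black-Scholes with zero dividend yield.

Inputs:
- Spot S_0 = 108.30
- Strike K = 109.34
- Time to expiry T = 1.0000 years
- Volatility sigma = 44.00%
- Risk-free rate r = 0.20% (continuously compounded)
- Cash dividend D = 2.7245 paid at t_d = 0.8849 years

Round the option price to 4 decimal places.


PV(D) = D * exp(-r * t_d) = 2.7245 * 0.99823177 = 2.71968244
S_0' = S_0 - PV(D) = 108.3000 - 2.71968244 = 105.58031756
d1 = (ln(S_0'/K) + (r + sigma^2/2)*T) / (sigma*sqrt(T)) = 0.14502199
d2 = d1 - sigma*sqrt(T) = -0.29497801
exp(-rT) = 0.99800200
N(-d1) = 0.44234676; N(-d2) = 0.61599466
P = K * exp(-rT) * N(-d2) - S_0' * N(-d1) = 109.3400 * 0.99800200 * 0.61599466 - 105.58031756 * 0.44234676 = 20.5152

Answer: Price = 20.5152


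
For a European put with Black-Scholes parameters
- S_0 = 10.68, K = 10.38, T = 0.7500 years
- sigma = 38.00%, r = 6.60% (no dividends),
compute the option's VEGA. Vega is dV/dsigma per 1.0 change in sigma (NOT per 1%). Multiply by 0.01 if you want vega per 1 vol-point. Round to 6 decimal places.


Answer: Vega = 3.404088

Derivation:
d1 = 0.4015378618; d2 = 0.0724482084
phi(d1) = 0.3680432353; exp(-qT) = 1.0000000000; exp(-rT) = 0.9517051581
Vega = S * exp(-qT) * phi(d1) * sqrt(T) = 10.6800 * 1.0000000000 * 0.3680432353 * 0.8660254038 = 3.404088


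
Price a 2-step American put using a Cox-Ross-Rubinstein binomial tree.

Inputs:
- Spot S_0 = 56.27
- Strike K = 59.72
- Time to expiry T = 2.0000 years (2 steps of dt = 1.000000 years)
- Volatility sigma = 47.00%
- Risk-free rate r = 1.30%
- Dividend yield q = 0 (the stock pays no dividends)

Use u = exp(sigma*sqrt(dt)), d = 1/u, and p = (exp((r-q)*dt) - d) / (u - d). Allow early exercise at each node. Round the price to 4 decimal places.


dt = T/N = 1.000000
u = exp(sigma*sqrt(dt)) = 1.599994; d = 1/u = 0.625002
p = (exp((r-q)*dt) - d) / (u - d) = 0.398037
Discount per step: exp(-r*dt) = 0.987084
Stock lattice S(k, i) with i counting down-moves:
  k=0: S(0,0) = 56.2700
  k=1: S(1,0) = 90.0317; S(1,1) = 35.1689
  k=2: S(2,0) = 144.0502; S(2,1) = 56.2700; S(2,2) = 21.9806
Terminal payoffs V(N, i) = max(K - S_T, 0):
  V(2,0) = 0.000000; V(2,1) = 3.450000; V(2,2) = 37.739372
Backward induction: V(k, i) = exp(-r*dt) * [p * V(k+1, i) + (1-p) * V(k+1, i+1)]; then take max(V_cont, immediate exercise) for American.
  V(1,0) = exp(-r*dt) * [p*0.000000 + (1-p)*3.450000] = 2.049950; exercise = 0.000000; V(1,0) = max -> 2.049950
  V(1,1) = exp(-r*dt) * [p*3.450000 + (1-p)*37.739372] = 23.779787; exercise = 24.551122; V(1,1) = max -> 24.551122
  V(0,0) = exp(-r*dt) * [p*2.049950 + (1-p)*24.551122] = 15.393409; exercise = 3.450000; V(0,0) = max -> 15.393409

Answer: Price = V(0,0) = 15.3934


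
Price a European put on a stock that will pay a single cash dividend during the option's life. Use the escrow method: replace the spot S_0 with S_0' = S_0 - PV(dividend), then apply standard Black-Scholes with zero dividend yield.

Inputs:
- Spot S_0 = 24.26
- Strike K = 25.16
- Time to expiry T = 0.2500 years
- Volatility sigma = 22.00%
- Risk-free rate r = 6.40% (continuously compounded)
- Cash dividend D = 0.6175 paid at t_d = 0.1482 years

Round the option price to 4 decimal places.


PV(D) = D * exp(-r * t_d) = 0.6175 * 0.99056004 = 0.61167082
S_0' = S_0 - PV(D) = 24.2600 - 0.61167082 = 23.64832918
d1 = (ln(S_0'/K) + (r + sigma^2/2)*T) / (sigma*sqrt(T)) = -0.36284516
d2 = d1 - sigma*sqrt(T) = -0.47284516
exp(-rT) = 0.98412732
N(-d1) = 0.64163972; N(-d2) = 0.68183817
P = K * exp(-rT) * N(-d2) - S_0' * N(-d1) = 25.1600 * 0.98412732 * 0.68183817 - 23.64832918 * 0.64163972 = 1.7090

Answer: Price = 1.7090


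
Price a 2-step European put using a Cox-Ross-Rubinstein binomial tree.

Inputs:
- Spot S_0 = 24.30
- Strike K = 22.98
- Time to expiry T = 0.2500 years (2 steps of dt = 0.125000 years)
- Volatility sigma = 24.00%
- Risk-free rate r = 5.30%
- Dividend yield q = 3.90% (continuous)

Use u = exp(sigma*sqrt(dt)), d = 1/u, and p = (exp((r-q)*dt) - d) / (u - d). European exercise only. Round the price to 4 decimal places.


Answer: Price = V(0,0) = 0.6370

Derivation:
dt = T/N = 0.125000
u = exp(sigma*sqrt(dt)) = 1.088557; d = 1/u = 0.918647
p = (exp((r-q)*dt) - d) / (u - d) = 0.489108
Discount per step: exp(-r*dt) = 0.993397
Stock lattice S(k, i) with i counting down-moves:
  k=0: S(0,0) = 24.3000
  k=1: S(1,0) = 26.4519; S(1,1) = 22.3231
  k=2: S(2,0) = 28.7944; S(2,1) = 24.3000; S(2,2) = 20.5071
Terminal payoffs V(N, i) = max(K - S_T, 0):
  V(2,0) = 0.000000; V(2,1) = 0.000000; V(2,2) = 2.472909
Backward induction: V(k, i) = exp(-r*dt) * [p * V(k+1, i) + (1-p) * V(k+1, i+1)].
  V(1,0) = exp(-r*dt) * [p*0.000000 + (1-p)*0.000000] = 0.000000
  V(1,1) = exp(-r*dt) * [p*0.000000 + (1-p)*2.472909] = 1.255047
  V(0,0) = exp(-r*dt) * [p*0.000000 + (1-p)*1.255047] = 0.636959


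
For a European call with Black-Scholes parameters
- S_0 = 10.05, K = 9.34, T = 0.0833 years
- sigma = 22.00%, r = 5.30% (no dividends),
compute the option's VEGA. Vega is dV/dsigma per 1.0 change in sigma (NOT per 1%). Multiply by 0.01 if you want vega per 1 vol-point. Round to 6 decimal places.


Answer: Vega = 0.526383

Derivation:
d1 = 1.2551555982; d2 = 1.1916597716
phi(d1) = 0.1814733767; exp(-qT) = 1.0000000000; exp(-rT) = 0.9955948313
Vega = S * exp(-qT) * phi(d1) * sqrt(T) = 10.0500 * 1.0000000000 * 0.1814733767 * 0.2886173938 = 0.526383


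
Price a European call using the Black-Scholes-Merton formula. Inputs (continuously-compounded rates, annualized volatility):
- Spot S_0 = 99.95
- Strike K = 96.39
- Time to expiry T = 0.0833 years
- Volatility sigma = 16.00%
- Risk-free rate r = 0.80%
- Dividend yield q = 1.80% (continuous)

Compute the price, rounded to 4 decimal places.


d1 = (ln(S/K) + (r - q + 0.5*sigma^2) * T) / (sigma * sqrt(T)) = 0.79042445
d2 = d1 - sigma * sqrt(T) = 0.74424567
exp(-rT) = 0.99933382; exp(-qT) = 0.99850172
C = S_0 * exp(-qT) * N(d1) - K * exp(-rT) * N(d2)
N(d1) = 0.78536004; N(d2) = 0.77163607
C = 99.9500 * 0.99850172 * 0.78536004 - 96.3900 * 0.99933382 * 0.77163607 = 4.0507

Answer: Price = 4.0507


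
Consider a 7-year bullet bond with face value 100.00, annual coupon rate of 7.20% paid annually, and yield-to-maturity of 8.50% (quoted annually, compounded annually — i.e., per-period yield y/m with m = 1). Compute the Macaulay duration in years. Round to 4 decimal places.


Coupon per period c = face * coupon_rate / m = 7.200000
Periods per year m = 1; per-period yield y/m = 0.085000
Number of cashflows N = 7
Cashflows (t years, CF_t, discount factor 1/(1+y/m)^(m*t), PV):
  t = 1.0000: CF_t = 7.200000, DF = 0.921659, PV = 6.635945
  t = 2.0000: CF_t = 7.200000, DF = 0.849455, PV = 6.116078
  t = 3.0000: CF_t = 7.200000, DF = 0.782908, PV = 5.636938
  t = 4.0000: CF_t = 7.200000, DF = 0.721574, PV = 5.195335
  t = 5.0000: CF_t = 7.200000, DF = 0.665045, PV = 4.788327
  t = 6.0000: CF_t = 7.200000, DF = 0.612945, PV = 4.413205
  t = 7.0000: CF_t = 107.200000, DF = 0.564926, PV = 60.560105
Price P = sum_t PV_t = 93.345932
Macaulay numerator sum_t t * PV_t:
  t * PV_t at t = 1.0000: 6.635945
  t * PV_t at t = 2.0000: 12.232156
  t * PV_t at t = 3.0000: 16.910815
  t * PV_t at t = 4.0000: 20.781339
  t * PV_t at t = 5.0000: 23.941635
  t * PV_t at t = 6.0000: 26.479228
  t * PV_t at t = 7.0000: 423.920734
Macaulay duration D = (sum_t t * PV_t) / P = 530.901852 / 93.345932 = 5.687466

Answer: Macaulay duration = 5.6875 years


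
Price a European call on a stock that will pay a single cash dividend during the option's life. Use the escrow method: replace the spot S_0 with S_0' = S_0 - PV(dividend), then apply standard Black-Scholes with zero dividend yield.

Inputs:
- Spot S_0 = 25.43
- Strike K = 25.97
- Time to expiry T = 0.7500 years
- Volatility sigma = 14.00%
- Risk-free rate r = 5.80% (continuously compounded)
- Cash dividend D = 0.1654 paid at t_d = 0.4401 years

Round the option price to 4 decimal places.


Answer: Price = 1.4245

Derivation:
PV(D) = D * exp(-r * t_d) = 0.1654 * 0.97479723 = 0.16123146
S_0' = S_0 - PV(D) = 25.4300 - 0.16123146 = 25.26876854
d1 = (ln(S_0'/K) + (r + sigma^2/2)*T) / (sigma*sqrt(T)) = 0.19363637
d2 = d1 - sigma*sqrt(T) = 0.07239282
exp(-rT) = 0.95743255
N(d1) = 0.57676969; N(d2) = 0.52885535
C = S_0' * N(d1) - K * exp(-rT) * N(d2) = 25.26876854 * 0.57676969 - 25.9700 * 0.95743255 * 0.52885535 = 1.4245


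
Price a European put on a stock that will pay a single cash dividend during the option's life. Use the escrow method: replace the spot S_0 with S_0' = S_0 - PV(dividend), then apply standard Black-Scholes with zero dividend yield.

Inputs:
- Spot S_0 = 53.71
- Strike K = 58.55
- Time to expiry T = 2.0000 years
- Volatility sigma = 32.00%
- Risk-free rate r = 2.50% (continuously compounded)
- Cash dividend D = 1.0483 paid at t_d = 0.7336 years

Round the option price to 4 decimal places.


PV(D) = D * exp(-r * t_d) = 1.0483 * 0.98182715 = 1.02924941
S_0' = S_0 - PV(D) = 53.7100 - 1.02924941 = 52.68075059
d1 = (ln(S_0'/K) + (r + sigma^2/2)*T) / (sigma*sqrt(T)) = 0.10334594
d2 = d1 - sigma*sqrt(T) = -0.34920240
exp(-rT) = 0.95122942
N(-d1) = 0.45884421; N(-d2) = 0.63653132
P = K * exp(-rT) * N(-d2) - S_0' * N(-d1) = 58.5500 * 0.95122942 * 0.63653132 - 52.68075059 * 0.45884421 = 11.2790

Answer: Price = 11.2790


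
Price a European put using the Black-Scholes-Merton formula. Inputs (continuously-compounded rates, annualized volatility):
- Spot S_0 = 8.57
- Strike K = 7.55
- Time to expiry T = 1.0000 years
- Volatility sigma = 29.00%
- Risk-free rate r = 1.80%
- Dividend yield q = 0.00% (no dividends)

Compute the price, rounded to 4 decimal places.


d1 = (ln(S/K) + (r - q + 0.5*sigma^2) * T) / (sigma * sqrt(T)) = 0.64403507
d2 = d1 - sigma * sqrt(T) = 0.35403507
exp(-rT) = 0.98216103; exp(-qT) = 1.00000000
P = K * exp(-rT) * N(-d2) - S_0 * exp(-qT) * N(-d1)
N(-d1) = 0.25977635; N(-d2) = 0.36165630
P = 7.5500 * 0.98216103 * 0.36165630 - 8.5700 * 1.00000000 * 0.25977635 = 0.4555

Answer: Price = 0.4555


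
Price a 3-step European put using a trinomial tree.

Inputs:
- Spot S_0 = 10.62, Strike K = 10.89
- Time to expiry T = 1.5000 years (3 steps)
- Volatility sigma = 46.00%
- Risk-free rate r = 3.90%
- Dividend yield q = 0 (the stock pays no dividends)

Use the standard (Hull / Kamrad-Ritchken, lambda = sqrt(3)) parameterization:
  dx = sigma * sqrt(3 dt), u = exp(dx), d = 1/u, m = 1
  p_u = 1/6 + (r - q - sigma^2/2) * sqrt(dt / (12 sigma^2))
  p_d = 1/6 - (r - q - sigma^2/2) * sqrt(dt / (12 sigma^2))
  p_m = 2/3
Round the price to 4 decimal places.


Answer: Price = V(0,0) = 1.9763

Derivation:
dt = T/N = 0.500000; dx = sigma*sqrt(3*dt) = 0.563383
u = exp(dx) = 1.756604; d = 1/u = 0.569280
p_u = 0.137024, p_m = 0.666667, p_d = 0.196309
Discount per step: exp(-r*dt) = 0.980689
Stock lattice S(k, j) with j the centered position index:
  k=0: S(0,+0) = 10.6200
  k=1: S(1,-1) = 6.0458; S(1,+0) = 10.6200; S(1,+1) = 18.6551
  k=2: S(2,-2) = 3.4417; S(2,-1) = 6.0458; S(2,+0) = 10.6200; S(2,+1) = 18.6551; S(2,+2) = 32.7697
  k=3: S(3,-3) = 1.9593; S(3,-2) = 3.4417; S(3,-1) = 6.0458; S(3,+0) = 10.6200; S(3,+1) = 18.6551; S(3,+2) = 32.7697; S(3,+3) = 57.5634
Terminal payoffs V(N, j) = max(K - S_T, 0):
  V(3,-3) = 8.930693; V(3,-2) = 7.448272; V(3,-1) = 4.844245; V(3,+0) = 0.270000; V(3,+1) = 0.000000; V(3,+2) = 0.000000; V(3,+3) = 0.000000
Backward induction: V(k, j) = exp(-r*dt) * [p_u * V(k+1, j+1) + p_m * V(k+1, j) + p_d * V(k+1, j-1)]
  V(2,-2) = exp(-r*dt) * [p_u*4.844245 + p_m*7.448272 + p_d*8.930693] = 7.239906
  V(2,-1) = exp(-r*dt) * [p_u*0.270000 + p_m*4.844245 + p_d*7.448272] = 4.637341
  V(2,+0) = exp(-r*dt) * [p_u*0.000000 + p_m*0.270000 + p_d*4.844245] = 1.109129
  V(2,+1) = exp(-r*dt) * [p_u*0.000000 + p_m*0.000000 + p_d*0.270000] = 0.051980
  V(2,+2) = exp(-r*dt) * [p_u*0.000000 + p_m*0.000000 + p_d*0.000000] = 0.000000
  V(1,-1) = exp(-r*dt) * [p_u*1.109129 + p_m*4.637341 + p_d*7.239906] = 4.574715
  V(1,+0) = exp(-r*dt) * [p_u*0.051980 + p_m*1.109129 + p_d*4.637341] = 1.624897
  V(1,+1) = exp(-r*dt) * [p_u*0.000000 + p_m*0.051980 + p_d*1.109129] = 0.247511
  V(0,+0) = exp(-r*dt) * [p_u*0.247511 + p_m*1.624897 + p_d*4.574715] = 1.976321


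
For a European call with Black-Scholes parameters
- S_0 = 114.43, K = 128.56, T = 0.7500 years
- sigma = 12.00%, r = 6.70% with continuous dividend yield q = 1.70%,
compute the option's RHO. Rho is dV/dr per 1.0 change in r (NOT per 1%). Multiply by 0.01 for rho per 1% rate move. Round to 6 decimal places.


Answer: Rho = 19.122213

Derivation:
d1 = -0.7075662251; d2 = -0.8114892736
phi(d1) = 0.3105956062; exp(-qT) = 0.9873309369; exp(-rT) = 0.9509916469
N(d2) = 0.2085423751
Rho = K*T*exp(-rT)*N(d2) = 128.5600 * 0.7500 * 0.9509916469 * 0.2085423751 = 19.122213


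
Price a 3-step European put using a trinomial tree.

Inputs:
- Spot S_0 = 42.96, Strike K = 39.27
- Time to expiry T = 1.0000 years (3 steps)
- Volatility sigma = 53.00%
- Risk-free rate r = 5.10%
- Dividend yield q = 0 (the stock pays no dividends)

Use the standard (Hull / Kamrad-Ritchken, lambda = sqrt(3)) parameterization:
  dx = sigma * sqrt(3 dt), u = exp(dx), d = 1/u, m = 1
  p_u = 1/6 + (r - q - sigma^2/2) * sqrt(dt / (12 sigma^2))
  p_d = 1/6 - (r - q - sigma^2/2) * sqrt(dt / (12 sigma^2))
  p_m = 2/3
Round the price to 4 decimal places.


Answer: Price = V(0,0) = 5.6339

Derivation:
dt = T/N = 0.333333; dx = sigma*sqrt(3*dt) = 0.530000
u = exp(dx) = 1.698932; d = 1/u = 0.588605
p_u = 0.138538, p_m = 0.666667, p_d = 0.194796
Discount per step: exp(-r*dt) = 0.983144
Stock lattice S(k, j) with j the centered position index:
  k=0: S(0,+0) = 42.9600
  k=1: S(1,-1) = 25.2865; S(1,+0) = 42.9600; S(1,+1) = 72.9861
  k=2: S(2,-2) = 14.8837; S(2,-1) = 25.2865; S(2,+0) = 42.9600; S(2,+1) = 72.9861; S(2,+2) = 123.9985
  k=3: S(3,-3) = 8.7606; S(3,-2) = 14.8837; S(3,-1) = 25.2865; S(3,+0) = 42.9600; S(3,+1) = 72.9861; S(3,+2) = 123.9985; S(3,+3) = 210.6651
Terminal payoffs V(N, j) = max(K - S_T, 0):
  V(3,-3) = 30.509356; V(3,-2) = 24.386258; V(3,-1) = 13.983531; V(3,+0) = 0.000000; V(3,+1) = 0.000000; V(3,+2) = 0.000000; V(3,+3) = 0.000000
Backward induction: V(k, j) = exp(-r*dt) * [p_u * V(k+1, j+1) + p_m * V(k+1, j) + p_d * V(k+1, j-1)]
  V(2,-2) = exp(-r*dt) * [p_u*13.983531 + p_m*24.386258 + p_d*30.509356] = 23.730965
  V(2,-1) = exp(-r*dt) * [p_u*0.000000 + p_m*13.983531 + p_d*24.386258] = 13.835476
  V(2,+0) = exp(-r*dt) * [p_u*0.000000 + p_m*0.000000 + p_d*13.983531] = 2.678015
  V(2,+1) = exp(-r*dt) * [p_u*0.000000 + p_m*0.000000 + p_d*0.000000] = 0.000000
  V(2,+2) = exp(-r*dt) * [p_u*0.000000 + p_m*0.000000 + p_d*0.000000] = 0.000000
  V(1,-1) = exp(-r*dt) * [p_u*2.678015 + p_m*13.835476 + p_d*23.730965] = 13.977692
  V(1,+0) = exp(-r*dt) * [p_u*0.000000 + p_m*2.678015 + p_d*13.835476] = 4.404909
  V(1,+1) = exp(-r*dt) * [p_u*0.000000 + p_m*0.000000 + p_d*2.678015] = 0.512872
  V(0,+0) = exp(-r*dt) * [p_u*0.512872 + p_m*4.404909 + p_d*13.977692] = 5.633857


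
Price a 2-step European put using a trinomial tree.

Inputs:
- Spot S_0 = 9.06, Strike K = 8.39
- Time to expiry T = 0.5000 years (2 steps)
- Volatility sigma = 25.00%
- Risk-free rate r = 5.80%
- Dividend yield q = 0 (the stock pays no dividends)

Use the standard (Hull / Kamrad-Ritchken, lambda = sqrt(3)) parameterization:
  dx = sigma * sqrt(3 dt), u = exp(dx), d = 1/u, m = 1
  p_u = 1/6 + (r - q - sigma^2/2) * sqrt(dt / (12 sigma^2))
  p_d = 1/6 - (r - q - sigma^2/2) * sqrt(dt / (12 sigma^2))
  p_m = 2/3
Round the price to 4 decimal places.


dt = T/N = 0.250000; dx = sigma*sqrt(3*dt) = 0.216506
u = exp(dx) = 1.241731; d = 1/u = 0.805327
p_u = 0.182111, p_m = 0.666667, p_d = 0.151223
Discount per step: exp(-r*dt) = 0.985605
Stock lattice S(k, j) with j the centered position index:
  k=0: S(0,+0) = 9.0600
  k=1: S(1,-1) = 7.2963; S(1,+0) = 9.0600; S(1,+1) = 11.2501
  k=2: S(2,-2) = 5.8759; S(2,-1) = 7.2963; S(2,+0) = 9.0600; S(2,+1) = 11.2501; S(2,+2) = 13.9696
Terminal payoffs V(N, j) = max(K - S_T, 0):
  V(2,-2) = 2.514117; V(2,-1) = 1.093734; V(2,+0) = 0.000000; V(2,+1) = 0.000000; V(2,+2) = 0.000000
Backward induction: V(k, j) = exp(-r*dt) * [p_u * V(k+1, j+1) + p_m * V(k+1, j) + p_d * V(k+1, j-1)]
  V(1,-1) = exp(-r*dt) * [p_u*0.000000 + p_m*1.093734 + p_d*2.514117] = 1.093377
  V(1,+0) = exp(-r*dt) * [p_u*0.000000 + p_m*0.000000 + p_d*1.093734] = 0.163016
  V(1,+1) = exp(-r*dt) * [p_u*0.000000 + p_m*0.000000 + p_d*0.000000] = 0.000000
  V(0,+0) = exp(-r*dt) * [p_u*0.000000 + p_m*0.163016 + p_d*1.093377] = 0.270076

Answer: Price = V(0,0) = 0.2701


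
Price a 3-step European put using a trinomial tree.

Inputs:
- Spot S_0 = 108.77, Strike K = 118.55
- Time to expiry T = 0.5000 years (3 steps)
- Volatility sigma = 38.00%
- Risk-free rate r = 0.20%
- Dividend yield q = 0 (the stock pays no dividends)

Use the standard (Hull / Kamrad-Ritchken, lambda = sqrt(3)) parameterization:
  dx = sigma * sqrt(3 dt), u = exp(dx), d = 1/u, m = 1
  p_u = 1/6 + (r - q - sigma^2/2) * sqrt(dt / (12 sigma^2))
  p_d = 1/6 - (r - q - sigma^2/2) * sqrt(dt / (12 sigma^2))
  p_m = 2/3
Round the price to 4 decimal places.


dt = T/N = 0.166667; dx = sigma*sqrt(3*dt) = 0.268701
u = exp(dx) = 1.308263; d = 1/u = 0.764372
p_u = 0.144895, p_m = 0.666667, p_d = 0.188438
Discount per step: exp(-r*dt) = 0.999667
Stock lattice S(k, j) with j the centered position index:
  k=0: S(0,+0) = 108.7700
  k=1: S(1,-1) = 83.1408; S(1,+0) = 108.7700; S(1,+1) = 142.2998
  k=2: S(2,-2) = 63.5505; S(2,-1) = 83.1408; S(2,+0) = 108.7700; S(2,+1) = 142.2998; S(2,+2) = 186.1656
  k=3: S(3,-3) = 48.5762; S(3,-2) = 63.5505; S(3,-1) = 83.1408; S(3,+0) = 108.7700; S(3,+1) = 142.2998; S(3,+2) = 186.1656; S(3,+3) = 243.5537
Terminal payoffs V(N, j) = max(K - S_T, 0):
  V(3,-3) = 69.973794; V(3,-2) = 54.999529; V(3,-1) = 35.409248; V(3,+0) = 9.780000; V(3,+1) = 0.000000; V(3,+2) = 0.000000; V(3,+3) = 0.000000
Backward induction: V(k, j) = exp(-r*dt) * [p_u * V(k+1, j+1) + p_m * V(k+1, j) + p_d * V(k+1, j-1)]
  V(2,-2) = exp(-r*dt) * [p_u*35.409248 + p_m*54.999529 + p_d*69.973794] = 54.964389
  V(2,-1) = exp(-r*dt) * [p_u*9.780000 + p_m*35.409248 + p_d*54.999529] = 35.375454
  V(2,+0) = exp(-r*dt) * [p_u*0.000000 + p_m*9.780000 + p_d*35.409248] = 13.188055
  V(2,+1) = exp(-r*dt) * [p_u*0.000000 + p_m*0.000000 + p_d*9.780000] = 1.842311
  V(2,+2) = exp(-r*dt) * [p_u*0.000000 + p_m*0.000000 + p_d*0.000000] = 0.000000
  V(1,-1) = exp(-r*dt) * [p_u*13.188055 + p_m*35.375454 + p_d*54.964389] = 35.839959
  V(1,+0) = exp(-r*dt) * [p_u*1.842311 + p_m*13.188055 + p_d*35.375454] = 15.719822
  V(1,+1) = exp(-r*dt) * [p_u*0.000000 + p_m*1.842311 + p_d*13.188055] = 3.712102
  V(0,+0) = exp(-r*dt) * [p_u*3.712102 + p_m*15.719822 + p_d*35.839959] = 17.765438

Answer: Price = V(0,0) = 17.7654


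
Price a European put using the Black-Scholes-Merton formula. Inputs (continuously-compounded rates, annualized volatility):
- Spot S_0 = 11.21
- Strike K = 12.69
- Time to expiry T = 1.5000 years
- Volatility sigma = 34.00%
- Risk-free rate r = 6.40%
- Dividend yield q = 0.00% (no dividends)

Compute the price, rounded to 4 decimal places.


Answer: Price = 2.0385

Derivation:
d1 = (ln(S/K) + (r - q + 0.5*sigma^2) * T) / (sigma * sqrt(T)) = 0.14094641
d2 = d1 - sigma * sqrt(T) = -0.27546684
exp(-rT) = 0.90846402; exp(-qT) = 1.00000000
P = K * exp(-rT) * N(-d2) - S_0 * exp(-qT) * N(-d1)
N(-d1) = 0.44395614; N(-d2) = 0.60852120
P = 12.6900 * 0.90846402 * 0.60852120 - 11.2100 * 1.00000000 * 0.44395614 = 2.0385


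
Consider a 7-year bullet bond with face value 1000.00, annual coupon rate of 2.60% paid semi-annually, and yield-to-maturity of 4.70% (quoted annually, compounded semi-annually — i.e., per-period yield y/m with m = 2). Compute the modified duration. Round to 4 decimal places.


Coupon per period c = face * coupon_rate / m = 13.000000
Periods per year m = 2; per-period yield y/m = 0.023500
Number of cashflows N = 14
Cashflows (t years, CF_t, discount factor 1/(1+y/m)^(m*t), PV):
  t = 0.5000: CF_t = 13.000000, DF = 0.977040, PV = 12.701514
  t = 1.0000: CF_t = 13.000000, DF = 0.954606, PV = 12.409882
  t = 1.5000: CF_t = 13.000000, DF = 0.932688, PV = 12.124946
  t = 2.0000: CF_t = 13.000000, DF = 0.911273, PV = 11.846552
  t = 2.5000: CF_t = 13.000000, DF = 0.890350, PV = 11.574550
  t = 3.0000: CF_t = 13.000000, DF = 0.869907, PV = 11.308793
  t = 3.5000: CF_t = 13.000000, DF = 0.849934, PV = 11.049139
  t = 4.0000: CF_t = 13.000000, DF = 0.830419, PV = 10.795446
  t = 4.5000: CF_t = 13.000000, DF = 0.811352, PV = 10.547578
  t = 5.0000: CF_t = 13.000000, DF = 0.792723, PV = 10.305401
  t = 5.5000: CF_t = 13.000000, DF = 0.774522, PV = 10.068784
  t = 6.0000: CF_t = 13.000000, DF = 0.756739, PV = 9.837601
  t = 6.5000: CF_t = 13.000000, DF = 0.739363, PV = 9.611725
  t = 7.0000: CF_t = 1013.000000, DF = 0.722387, PV = 731.778402
Price P = sum_t PV_t = 875.960313
First compute Macaulay numerator sum_t t * PV_t:
  t * PV_t at t = 0.5000: 6.350757
  t * PV_t at t = 1.0000: 12.409882
  t * PV_t at t = 1.5000: 18.187419
  t * PV_t at t = 2.0000: 23.693104
  t * PV_t at t = 2.5000: 28.936375
  t * PV_t at t = 3.0000: 33.926380
  t * PV_t at t = 3.5000: 38.671985
  t * PV_t at t = 4.0000: 43.181783
  t * PV_t at t = 4.5000: 47.464099
  t * PV_t at t = 5.0000: 51.527003
  t * PV_t at t = 5.5000: 55.378313
  t * PV_t at t = 6.0000: 59.025604
  t * PV_t at t = 6.5000: 62.476213
  t * PV_t at t = 7.0000: 5122.448814
Macaulay duration D = 5603.677732 / 875.960313 = 6.397182
Modified duration = D / (1 + y/m) = 6.397182 / (1 + 0.023500) = 6.250300

Answer: Modified duration = 6.2503


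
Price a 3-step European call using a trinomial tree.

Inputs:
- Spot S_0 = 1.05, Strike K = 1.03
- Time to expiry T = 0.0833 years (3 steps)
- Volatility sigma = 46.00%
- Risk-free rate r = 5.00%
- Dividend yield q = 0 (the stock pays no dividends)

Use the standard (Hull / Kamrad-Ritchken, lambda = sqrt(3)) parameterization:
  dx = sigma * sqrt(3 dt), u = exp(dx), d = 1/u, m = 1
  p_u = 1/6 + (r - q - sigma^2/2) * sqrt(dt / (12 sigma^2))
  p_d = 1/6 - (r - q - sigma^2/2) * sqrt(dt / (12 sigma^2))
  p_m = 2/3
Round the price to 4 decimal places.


Answer: Price = V(0,0) = 0.0662

Derivation:
dt = T/N = 0.027767; dx = sigma*sqrt(3*dt) = 0.132764
u = exp(dx) = 1.141980; d = 1/u = 0.875672
p_u = 0.160832, p_m = 0.666667, p_d = 0.172502
Discount per step: exp(-r*dt) = 0.998613
Stock lattice S(k, j) with j the centered position index:
  k=0: S(0,+0) = 1.0500
  k=1: S(1,-1) = 0.9195; S(1,+0) = 1.0500; S(1,+1) = 1.1991
  k=2: S(2,-2) = 0.8051; S(2,-1) = 0.9195; S(2,+0) = 1.0500; S(2,+1) = 1.1991; S(2,+2) = 1.3693
  k=3: S(3,-3) = 0.7050; S(3,-2) = 0.8051; S(3,-1) = 0.9195; S(3,+0) = 1.0500; S(3,+1) = 1.1991; S(3,+2) = 1.3693; S(3,+3) = 1.5637
Terminal payoffs V(N, j) = max(S_T - K, 0):
  V(3,-3) = 0.000000; V(3,-2) = 0.000000; V(3,-1) = 0.000000; V(3,+0) = 0.020000; V(3,+1) = 0.169079; V(3,+2) = 0.339325; V(3,+3) = 0.533743
Backward induction: V(k, j) = exp(-r*dt) * [p_u * V(k+1, j+1) + p_m * V(k+1, j) + p_d * V(k+1, j-1)]
  V(2,-2) = exp(-r*dt) * [p_u*0.000000 + p_m*0.000000 + p_d*0.000000] = 0.000000
  V(2,-1) = exp(-r*dt) * [p_u*0.020000 + p_m*0.000000 + p_d*0.000000] = 0.003212
  V(2,+0) = exp(-r*dt) * [p_u*0.169079 + p_m*0.020000 + p_d*0.000000] = 0.040470
  V(2,+1) = exp(-r*dt) * [p_u*0.339325 + p_m*0.169079 + p_d*0.020000] = 0.170507
  V(2,+2) = exp(-r*dt) * [p_u*0.533743 + p_m*0.339325 + p_d*0.169079] = 0.340753
  V(1,-1) = exp(-r*dt) * [p_u*0.040470 + p_m*0.003212 + p_d*0.000000] = 0.008638
  V(1,+0) = exp(-r*dt) * [p_u*0.170507 + p_m*0.040470 + p_d*0.003212] = 0.054881
  V(1,+1) = exp(-r*dt) * [p_u*0.340753 + p_m*0.170507 + p_d*0.040470] = 0.175213
  V(0,+0) = exp(-r*dt) * [p_u*0.175213 + p_m*0.054881 + p_d*0.008638] = 0.066165


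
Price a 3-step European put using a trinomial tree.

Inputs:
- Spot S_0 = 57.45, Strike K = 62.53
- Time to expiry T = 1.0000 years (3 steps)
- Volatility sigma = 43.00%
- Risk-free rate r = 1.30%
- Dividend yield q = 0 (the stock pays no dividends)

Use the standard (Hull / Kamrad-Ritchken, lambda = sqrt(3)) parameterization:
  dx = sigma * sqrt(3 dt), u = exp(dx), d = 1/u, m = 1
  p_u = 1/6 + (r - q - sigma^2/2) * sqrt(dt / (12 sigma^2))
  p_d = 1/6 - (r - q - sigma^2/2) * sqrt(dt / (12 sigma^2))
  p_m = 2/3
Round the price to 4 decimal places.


dt = T/N = 0.333333; dx = sigma*sqrt(3*dt) = 0.430000
u = exp(dx) = 1.537258; d = 1/u = 0.650509
p_u = 0.135872, p_m = 0.666667, p_d = 0.197461
Discount per step: exp(-r*dt) = 0.995676
Stock lattice S(k, j) with j the centered position index:
  k=0: S(0,+0) = 57.4500
  k=1: S(1,-1) = 37.3717; S(1,+0) = 57.4500; S(1,+1) = 88.3154
  k=2: S(2,-2) = 24.3107; S(2,-1) = 37.3717; S(2,+0) = 57.4500; S(2,+1) = 88.3154; S(2,+2) = 135.7636
  k=3: S(3,-3) = 15.8143; S(3,-2) = 24.3107; S(3,-1) = 37.3717; S(3,+0) = 57.4500; S(3,+1) = 88.3154; S(3,+2) = 135.7636; S(3,+3) = 208.7036
Terminal payoffs V(N, j) = max(K - S_T, 0):
  V(3,-3) = 46.715694; V(3,-2) = 38.219338; V(3,-1) = 25.158253; V(3,+0) = 5.080000; V(3,+1) = 0.000000; V(3,+2) = 0.000000; V(3,+3) = 0.000000
Backward induction: V(k, j) = exp(-r*dt) * [p_u * V(k+1, j+1) + p_m * V(k+1, j) + p_d * V(k+1, j-1)]
  V(2,-2) = exp(-r*dt) * [p_u*25.158253 + p_m*38.219338 + p_d*46.715694] = 37.957562
  V(2,-1) = exp(-r*dt) * [p_u*5.080000 + p_m*25.158253 + p_d*38.219338] = 24.901098
  V(2,+0) = exp(-r*dt) * [p_u*0.000000 + p_m*5.080000 + p_d*25.158253] = 8.318322
  V(2,+1) = exp(-r*dt) * [p_u*0.000000 + p_m*0.000000 + p_d*5.080000] = 0.998766
  V(2,+2) = exp(-r*dt) * [p_u*0.000000 + p_m*0.000000 + p_d*0.000000] = 0.000000
  V(1,-1) = exp(-r*dt) * [p_u*8.318322 + p_m*24.901098 + p_d*37.957562] = 25.117030
  V(1,+0) = exp(-r*dt) * [p_u*0.998766 + p_m*8.318322 + p_d*24.901098] = 10.552428
  V(1,+1) = exp(-r*dt) * [p_u*0.000000 + p_m*0.998766 + p_d*8.318322] = 2.298409
  V(0,+0) = exp(-r*dt) * [p_u*2.298409 + p_m*10.552428 + p_d*25.117030] = 12.253667

Answer: Price = V(0,0) = 12.2537


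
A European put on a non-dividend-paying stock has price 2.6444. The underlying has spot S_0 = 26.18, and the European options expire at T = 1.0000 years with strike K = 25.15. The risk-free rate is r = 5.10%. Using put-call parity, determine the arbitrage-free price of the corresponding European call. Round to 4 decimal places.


Answer: Call price = 4.9249

Derivation:
Put-call parity: C - P = S_0 * exp(-qT) - K * exp(-rT).
S_0 * exp(-qT) = 26.1800 * 1.00000000 = 26.18000000
K * exp(-rT) = 25.1500 * 0.95027867 = 23.89950856
C = P + S*exp(-qT) - K*exp(-rT)
C = 2.6444 + 26.18000000 - 23.89950856 = 4.9249


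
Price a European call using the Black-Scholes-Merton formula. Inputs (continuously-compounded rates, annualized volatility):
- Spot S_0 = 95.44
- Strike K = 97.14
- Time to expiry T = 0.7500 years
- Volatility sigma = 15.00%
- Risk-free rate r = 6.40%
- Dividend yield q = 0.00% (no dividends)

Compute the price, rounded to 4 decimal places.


d1 = (ln(S/K) + (r - q + 0.5*sigma^2) * T) / (sigma * sqrt(T)) = 0.29854429
d2 = d1 - sigma * sqrt(T) = 0.16864048
exp(-rT) = 0.95313379; exp(-qT) = 1.00000000
C = S_0 * exp(-qT) * N(d1) - K * exp(-rT) * N(d2)
N(d1) = 0.61735611; N(d2) = 0.56696028
C = 95.4400 * 1.00000000 * 0.61735611 - 97.1400 * 0.95313379 * 0.56696028 = 6.4271

Answer: Price = 6.4271


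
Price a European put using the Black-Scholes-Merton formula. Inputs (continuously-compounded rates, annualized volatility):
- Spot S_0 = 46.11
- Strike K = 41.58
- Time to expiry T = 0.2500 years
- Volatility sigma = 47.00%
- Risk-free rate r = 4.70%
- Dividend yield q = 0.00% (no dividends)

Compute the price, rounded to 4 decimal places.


Answer: Price = 2.0478

Derivation:
d1 = (ln(S/K) + (r - q + 0.5*sigma^2) * T) / (sigma * sqrt(T)) = 0.60754495
d2 = d1 - sigma * sqrt(T) = 0.37254495
exp(-rT) = 0.98831876; exp(-qT) = 1.00000000
P = K * exp(-rT) * N(-d2) - S_0 * exp(-qT) * N(-d1)
N(-d1) = 0.27174466; N(-d2) = 0.35474357
P = 41.5800 * 0.98831876 * 0.35474357 - 46.1100 * 1.00000000 * 0.27174466 = 2.0478


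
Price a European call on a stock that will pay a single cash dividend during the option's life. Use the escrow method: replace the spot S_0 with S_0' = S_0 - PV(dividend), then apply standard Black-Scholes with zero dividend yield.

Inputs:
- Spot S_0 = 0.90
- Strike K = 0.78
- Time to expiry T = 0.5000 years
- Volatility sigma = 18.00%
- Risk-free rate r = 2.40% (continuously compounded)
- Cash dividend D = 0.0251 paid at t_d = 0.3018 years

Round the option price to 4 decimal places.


PV(D) = D * exp(-r * t_d) = 0.0251 * 0.99278297 = 0.02491885
S_0' = S_0 - PV(D) = 0.9000 - 0.02491885 = 0.87508115
d1 = (ln(S_0'/K) + (r + sigma^2/2)*T) / (sigma*sqrt(T)) = 1.06162421
d2 = d1 - sigma*sqrt(T) = 0.93434499
exp(-rT) = 0.98807171
N(d1) = 0.85579684; N(d2) = 0.82493702
C = S_0' * N(d1) - K * exp(-rT) * N(d2) = 0.87508115 * 0.85579684 - 0.7800 * 0.98807171 * 0.82493702 = 0.1131

Answer: Price = 0.1131


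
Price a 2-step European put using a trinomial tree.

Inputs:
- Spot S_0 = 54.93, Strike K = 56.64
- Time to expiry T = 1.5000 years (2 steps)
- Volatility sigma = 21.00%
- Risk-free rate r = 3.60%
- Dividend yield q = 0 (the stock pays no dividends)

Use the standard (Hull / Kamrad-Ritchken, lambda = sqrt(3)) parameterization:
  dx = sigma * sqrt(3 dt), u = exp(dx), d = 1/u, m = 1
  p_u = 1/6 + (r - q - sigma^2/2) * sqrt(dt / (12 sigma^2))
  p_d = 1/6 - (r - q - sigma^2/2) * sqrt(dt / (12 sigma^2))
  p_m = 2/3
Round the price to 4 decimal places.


dt = T/N = 0.750000; dx = sigma*sqrt(3*dt) = 0.315000
u = exp(dx) = 1.370259; d = 1/u = 0.729789
p_u = 0.183274, p_m = 0.666667, p_d = 0.150060
Discount per step: exp(-r*dt) = 0.973361
Stock lattice S(k, j) with j the centered position index:
  k=0: S(0,+0) = 54.9300
  k=1: S(1,-1) = 40.0873; S(1,+0) = 54.9300; S(1,+1) = 75.2683
  k=2: S(2,-2) = 29.2553; S(2,-1) = 40.0873; S(2,+0) = 54.9300; S(2,+1) = 75.2683; S(2,+2) = 103.1371
Terminal payoffs V(N, j) = max(K - S_T, 0):
  V(2,-2) = 27.384732; V(2,-1) = 16.552697; V(2,+0) = 1.710000; V(2,+1) = 0.000000; V(2,+2) = 0.000000
Backward induction: V(k, j) = exp(-r*dt) * [p_u * V(k+1, j+1) + p_m * V(k+1, j) + p_d * V(k+1, j-1)]
  V(1,-1) = exp(-r*dt) * [p_u*1.710000 + p_m*16.552697 + p_d*27.384732] = 15.046091
  V(1,+0) = exp(-r*dt) * [p_u*0.000000 + p_m*1.710000 + p_d*16.552697] = 3.527354
  V(1,+1) = exp(-r*dt) * [p_u*0.000000 + p_m*0.000000 + p_d*1.710000] = 0.249766
  V(0,+0) = exp(-r*dt) * [p_u*0.249766 + p_m*3.527354 + p_d*15.046091] = 4.531147

Answer: Price = V(0,0) = 4.5311


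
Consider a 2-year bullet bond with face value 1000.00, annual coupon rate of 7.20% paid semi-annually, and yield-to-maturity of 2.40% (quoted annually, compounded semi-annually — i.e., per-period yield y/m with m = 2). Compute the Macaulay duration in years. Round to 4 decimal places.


Coupon per period c = face * coupon_rate / m = 36.000000
Periods per year m = 2; per-period yield y/m = 0.012000
Number of cashflows N = 4
Cashflows (t years, CF_t, discount factor 1/(1+y/m)^(m*t), PV):
  t = 0.5000: CF_t = 36.000000, DF = 0.988142, PV = 35.573123
  t = 1.0000: CF_t = 36.000000, DF = 0.976425, PV = 35.151307
  t = 1.5000: CF_t = 36.000000, DF = 0.964847, PV = 34.734493
  t = 2.0000: CF_t = 1036.000000, DF = 0.953406, PV = 987.728774
Price P = sum_t PV_t = 1093.187696
Macaulay numerator sum_t t * PV_t:
  t * PV_t at t = 0.5000: 17.786561
  t * PV_t at t = 1.0000: 35.151307
  t * PV_t at t = 1.5000: 52.101739
  t * PV_t at t = 2.0000: 1975.457547
Macaulay duration D = (sum_t t * PV_t) / P = 2080.497155 / 1093.187696 = 1.903147

Answer: Macaulay duration = 1.9031 years


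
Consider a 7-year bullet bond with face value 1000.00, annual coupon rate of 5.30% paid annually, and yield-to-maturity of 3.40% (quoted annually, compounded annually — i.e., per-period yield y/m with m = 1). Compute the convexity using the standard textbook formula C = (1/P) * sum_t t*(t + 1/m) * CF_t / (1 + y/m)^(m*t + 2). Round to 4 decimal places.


Answer: Convexity = 43.3329

Derivation:
Coupon per period c = face * coupon_rate / m = 53.000000
Periods per year m = 1; per-period yield y/m = 0.034000
Number of cashflows N = 7
Cashflows (t years, CF_t, discount factor 1/(1+y/m)^(m*t), PV):
  t = 1.0000: CF_t = 53.000000, DF = 0.967118, PV = 51.257253
  t = 2.0000: CF_t = 53.000000, DF = 0.935317, PV = 49.571812
  t = 3.0000: CF_t = 53.000000, DF = 0.904562, PV = 47.941791
  t = 4.0000: CF_t = 53.000000, DF = 0.874818, PV = 46.365368
  t = 5.0000: CF_t = 53.000000, DF = 0.846052, PV = 44.840782
  t = 6.0000: CF_t = 53.000000, DF = 0.818233, PV = 43.366327
  t = 7.0000: CF_t = 1053.000000, DF = 0.791327, PV = 833.267800
Price P = sum_t PV_t = 1116.611133
Convexity numerator sum_t t*(t + 1/m) * CF_t / (1+y/m)^(m*t + 2):
  t = 1.0000: term = 95.883582
  t = 2.0000: term = 278.192210
  t = 3.0000: term = 538.089381
  t = 4.0000: term = 867.326534
  t = 5.0000: term = 1258.210639
  t = 6.0000: term = 1703.573399
  t = 7.0000: term = 43644.703692
Convexity = (1/P) * sum = 48385.979436 / 1116.611133 = 43.332883


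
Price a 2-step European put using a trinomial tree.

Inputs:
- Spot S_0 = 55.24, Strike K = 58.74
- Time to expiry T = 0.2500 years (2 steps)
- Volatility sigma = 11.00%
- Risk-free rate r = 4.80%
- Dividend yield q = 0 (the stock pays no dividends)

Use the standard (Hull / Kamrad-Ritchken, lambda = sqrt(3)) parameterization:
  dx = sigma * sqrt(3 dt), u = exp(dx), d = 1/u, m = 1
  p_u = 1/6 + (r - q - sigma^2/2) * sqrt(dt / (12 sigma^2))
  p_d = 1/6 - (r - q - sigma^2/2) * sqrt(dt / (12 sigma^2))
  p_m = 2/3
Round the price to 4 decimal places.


dt = T/N = 0.125000; dx = sigma*sqrt(3*dt) = 0.067361
u = exp(dx) = 1.069682; d = 1/u = 0.934858
p_u = 0.205589, p_m = 0.666667, p_d = 0.127744
Discount per step: exp(-r*dt) = 0.994018
Stock lattice S(k, j) with j the centered position index:
  k=0: S(0,+0) = 55.2400
  k=1: S(1,-1) = 51.6415; S(1,+0) = 55.2400; S(1,+1) = 59.0892
  k=2: S(2,-2) = 48.2775; S(2,-1) = 51.6415; S(2,+0) = 55.2400; S(2,+1) = 59.0892; S(2,+2) = 63.2066
Terminal payoffs V(N, j) = max(K - S_T, 0):
  V(2,-2) = 10.462511; V(2,-1) = 7.098461; V(2,+0) = 3.500000; V(2,+1) = 0.000000; V(2,+2) = 0.000000
Backward induction: V(k, j) = exp(-r*dt) * [p_u * V(k+1, j+1) + p_m * V(k+1, j) + p_d * V(k+1, j-1)]
  V(1,-1) = exp(-r*dt) * [p_u*3.500000 + p_m*7.098461 + p_d*10.462511] = 6.747784
  V(1,+0) = exp(-r*dt) * [p_u*0.000000 + p_m*3.500000 + p_d*7.098461] = 3.220736
  V(1,+1) = exp(-r*dt) * [p_u*0.000000 + p_m*0.000000 + p_d*3.500000] = 0.444429
  V(0,+0) = exp(-r*dt) * [p_u*0.444429 + p_m*3.220736 + p_d*6.747784] = 3.081968

Answer: Price = V(0,0) = 3.0820


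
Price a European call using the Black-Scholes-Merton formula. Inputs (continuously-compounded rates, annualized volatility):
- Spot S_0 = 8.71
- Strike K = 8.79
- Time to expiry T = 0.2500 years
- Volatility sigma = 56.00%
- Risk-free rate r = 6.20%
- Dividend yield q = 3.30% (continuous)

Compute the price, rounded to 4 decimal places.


Answer: Price = 0.9546

Derivation:
d1 = (ln(S/K) + (r - q + 0.5*sigma^2) * T) / (sigma * sqrt(T)) = 0.13323957
d2 = d1 - sigma * sqrt(T) = -0.14676043
exp(-rT) = 0.98461951; exp(-qT) = 0.99178394
C = S_0 * exp(-qT) * N(d1) - K * exp(-rT) * N(d2)
N(d1) = 0.55299804; N(d2) = 0.44166056
C = 8.7100 * 0.99178394 * 0.55299804 - 8.7900 * 0.98461951 * 0.44166056 = 0.9546


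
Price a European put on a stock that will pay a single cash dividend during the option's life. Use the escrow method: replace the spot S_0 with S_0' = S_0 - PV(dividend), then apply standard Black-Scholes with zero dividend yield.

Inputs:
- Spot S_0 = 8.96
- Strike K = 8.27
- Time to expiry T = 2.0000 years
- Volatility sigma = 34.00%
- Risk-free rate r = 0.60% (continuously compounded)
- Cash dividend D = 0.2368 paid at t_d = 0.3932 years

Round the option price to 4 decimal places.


PV(D) = D * exp(-r * t_d) = 0.2368 * 0.99764358 = 0.23624200
S_0' = S_0 - PV(D) = 8.9600 - 0.23624200 = 8.72375800
d1 = (ln(S_0'/K) + (r + sigma^2/2)*T) / (sigma*sqrt(T)) = 0.37646282
d2 = d1 - sigma*sqrt(T) = -0.10436979
exp(-rT) = 0.98807171
N(-d1) = 0.35328643; N(-d2) = 0.54156205
P = K * exp(-rT) * N(-d2) - S_0' * N(-d1) = 8.2700 * 0.98807171 * 0.54156205 - 8.72375800 * 0.35328643 = 1.3433

Answer: Price = 1.3433


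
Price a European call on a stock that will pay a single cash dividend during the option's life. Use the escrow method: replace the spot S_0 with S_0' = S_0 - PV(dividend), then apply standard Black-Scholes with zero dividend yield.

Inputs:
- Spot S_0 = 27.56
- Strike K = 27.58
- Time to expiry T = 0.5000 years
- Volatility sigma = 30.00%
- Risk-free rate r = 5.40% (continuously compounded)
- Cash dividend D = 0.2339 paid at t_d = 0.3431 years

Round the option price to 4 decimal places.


Answer: Price = 2.5388

Derivation:
PV(D) = D * exp(-r * t_d) = 0.2339 * 0.98164318 = 0.22960634
S_0' = S_0 - PV(D) = 27.5600 - 0.22960634 = 27.33039366
d1 = (ln(S_0'/K) + (r + sigma^2/2)*T) / (sigma*sqrt(T)) = 0.19048764
d2 = d1 - sigma*sqrt(T) = -0.02164439
exp(-rT) = 0.97336124
N(d1) = 0.57553649; N(d2) = 0.49136581
C = S_0' * N(d1) - K * exp(-rT) * N(d2) = 27.33039366 * 0.57553649 - 27.5800 * 0.97336124 * 0.49136581 = 2.5388


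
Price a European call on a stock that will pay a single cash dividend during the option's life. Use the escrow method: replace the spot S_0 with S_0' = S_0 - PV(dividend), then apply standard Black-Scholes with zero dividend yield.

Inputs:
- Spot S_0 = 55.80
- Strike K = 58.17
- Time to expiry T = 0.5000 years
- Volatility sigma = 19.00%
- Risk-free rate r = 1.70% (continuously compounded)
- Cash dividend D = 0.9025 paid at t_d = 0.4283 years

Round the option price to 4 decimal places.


PV(D) = D * exp(-r * t_d) = 0.9025 * 0.99274534 = 0.89595267
S_0' = S_0 - PV(D) = 55.8000 - 0.89595267 = 54.90404733
d1 = (ln(S_0'/K) + (r + sigma^2/2)*T) / (sigma*sqrt(T)) = -0.29964722
d2 = d1 - sigma*sqrt(T) = -0.43399751
exp(-rT) = 0.99153602
N(d1) = 0.38222313; N(d2) = 0.33214513
C = S_0' * N(d1) - K * exp(-rT) * N(d2) = 54.90404733 * 0.38222313 - 58.1700 * 0.99153602 * 0.33214513 = 1.8282

Answer: Price = 1.8282
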